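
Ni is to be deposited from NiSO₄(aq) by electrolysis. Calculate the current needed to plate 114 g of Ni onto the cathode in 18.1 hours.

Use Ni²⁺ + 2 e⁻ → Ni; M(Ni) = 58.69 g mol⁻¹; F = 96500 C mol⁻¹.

5.75 A

n(Ni) = 114 / 58.69 = 1.942 mol.
n(e⁻) = 2 × 1.942 = 3.885 mol.
Q = n(e⁻)·F = 3.885 × 96500 = 374900 C.
I = Q/t = 374900 / 65160 s = 5.75 A.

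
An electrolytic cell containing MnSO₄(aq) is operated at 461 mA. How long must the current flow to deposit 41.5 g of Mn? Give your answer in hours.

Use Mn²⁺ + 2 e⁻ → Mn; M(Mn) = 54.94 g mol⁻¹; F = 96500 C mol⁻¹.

n(Mn) = m/M = 41.5 / 54.94 = 0.7554 mol.
Each Mn atom requires 2 electrons, so n(e⁻) = 2 × 0.7554 = 1.511 mol.
Q = n(e⁻)·F = 1.511 × 96500 = 145800 C.
t = Q/I = 145800 / 0.4610 A = 316200 s = 87.8 h.

87.8 h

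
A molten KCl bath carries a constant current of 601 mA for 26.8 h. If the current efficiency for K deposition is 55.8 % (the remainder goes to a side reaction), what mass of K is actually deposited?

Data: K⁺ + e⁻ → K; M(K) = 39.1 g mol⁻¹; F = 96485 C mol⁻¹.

13.1 g

Q = I·t = 0.6010 × 96480 = 57980 C.
n(e⁻) = 57980/96485 = 0.6010 mol; theoretically n(K) = 0.6010/1 = 0.6010 mol, m_theo = 23.50 g.
At 55.8 % efficiency, m_actual = 0.558 × 23.50 = 13.1 g.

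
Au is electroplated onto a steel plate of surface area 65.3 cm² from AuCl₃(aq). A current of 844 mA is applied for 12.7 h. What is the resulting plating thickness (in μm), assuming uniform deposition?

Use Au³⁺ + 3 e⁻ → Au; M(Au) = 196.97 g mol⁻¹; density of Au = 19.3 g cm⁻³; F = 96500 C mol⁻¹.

Q = I·t = 0.8440 × 45720 = 38590 C; n(e⁻) = 0.3999 mol.
n(Au) = n(e⁻)/3 = 0.1333 mol, so m = 0.1333 × 196.97 = 26.25 g.
Volume = m/ρ = 26.25 / 19.3 = 1.360 cm³.
Thickness = V/A = 1.360 / 65.3 = 0.0208 cm = 208 μm.

208 μm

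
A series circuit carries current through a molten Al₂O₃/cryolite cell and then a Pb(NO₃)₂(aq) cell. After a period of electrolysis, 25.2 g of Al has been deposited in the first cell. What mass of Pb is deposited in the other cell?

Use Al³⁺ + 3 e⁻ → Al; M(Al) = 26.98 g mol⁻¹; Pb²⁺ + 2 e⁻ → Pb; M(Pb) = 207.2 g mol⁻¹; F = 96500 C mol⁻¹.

n(Al) = 25.2 / 26.98 = 0.9340 mol.
Since Al³⁺ + 3 e⁻ → Al, n(e⁻) passed = 3 × 0.9340 = 2.802 mol.
Cells in series carry the same charge, so the same 2.802 mol of electrons passes through cell 2.
Pb²⁺ + 2 e⁻ → Pb, so n(Pb) = 2.802 / 2 = 1.401 mol.
m(Pb) = 1.401 × 207.2 = 290 g.

290 g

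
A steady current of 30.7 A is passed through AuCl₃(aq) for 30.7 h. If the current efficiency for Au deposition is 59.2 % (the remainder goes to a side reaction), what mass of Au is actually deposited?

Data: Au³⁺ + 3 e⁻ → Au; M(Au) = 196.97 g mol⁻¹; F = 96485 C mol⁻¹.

Q = I·t = 30.70 × 110520 = 3393000 C.
n(e⁻) = 3393000/96485 = 35.17 mol; theoretically n(Au) = 35.17/3 = 11.72 mol, m_theo = 2309 g.
At 59.2 % efficiency, m_actual = 0.592 × 2309 = 1370 g.

1370 g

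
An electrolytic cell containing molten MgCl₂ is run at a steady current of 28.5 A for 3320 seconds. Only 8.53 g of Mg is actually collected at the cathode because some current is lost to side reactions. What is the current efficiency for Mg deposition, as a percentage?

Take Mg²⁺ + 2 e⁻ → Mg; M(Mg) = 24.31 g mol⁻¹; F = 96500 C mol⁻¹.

Q = I·t = 28.50 × 3320.0 = 94620 C; n(e⁻) = 94620/96500 = 0.9805 mol.
Theoretical n(Mg) = n(e⁻)/2 = 0.4903 mol, i.e. m_theo = 0.4903 × 24.31 = 11.92 g.
Efficiency = m_actual / m_theo = 8.53 / 11.92 = 71.6 %.

71.6 %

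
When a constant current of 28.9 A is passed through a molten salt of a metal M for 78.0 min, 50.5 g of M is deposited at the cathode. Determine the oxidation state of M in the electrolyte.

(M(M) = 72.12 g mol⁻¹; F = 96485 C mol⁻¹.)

Q = I·t = 28.90 A × 4680.0 s = 135300 C, so n(e⁻) = 135300/96485 = 1.402 mol.
n(M) deposited = 50.5 / 72.12 = 0.7002 mol.
Electrons per atom = n(e⁻)/n(M) = 1.402 / 0.7002 = 2.00 ≈ 2, so the ion is M²⁺.

+2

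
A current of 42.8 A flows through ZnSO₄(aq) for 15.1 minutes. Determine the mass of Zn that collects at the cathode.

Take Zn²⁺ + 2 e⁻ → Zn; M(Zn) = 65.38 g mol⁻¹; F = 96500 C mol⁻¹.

13.1 g

Q = I·t = 42.80 A × 906.00 s = 38780 C.
n(e⁻) = Q/F = 38780 / 96500 = 0.4018 mol.
Zn²⁺ + 2 e⁻ → Zn, so n(Zn) = n(e⁻)/2 = 0.2009 mol.
m = n·M = 0.2009 × 65.38 = 13.1 g.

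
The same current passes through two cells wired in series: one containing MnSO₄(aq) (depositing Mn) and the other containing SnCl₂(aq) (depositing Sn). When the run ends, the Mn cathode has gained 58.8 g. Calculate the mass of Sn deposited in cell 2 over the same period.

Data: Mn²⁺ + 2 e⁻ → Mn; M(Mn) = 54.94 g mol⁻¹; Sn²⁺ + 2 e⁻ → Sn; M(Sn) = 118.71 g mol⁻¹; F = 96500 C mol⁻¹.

127 g

n(Mn) = 58.8 / 54.94 = 1.070 mol.
Since Mn²⁺ + 2 e⁻ → Mn, n(e⁻) passed = 2 × 1.070 = 2.141 mol.
Cells in series carry the same charge, so the same 2.141 mol of electrons passes through cell 2.
Sn²⁺ + 2 e⁻ → Sn, so n(Sn) = 2.141 / 2 = 1.070 mol.
m(Sn) = 1.070 × 118.71 = 127 g.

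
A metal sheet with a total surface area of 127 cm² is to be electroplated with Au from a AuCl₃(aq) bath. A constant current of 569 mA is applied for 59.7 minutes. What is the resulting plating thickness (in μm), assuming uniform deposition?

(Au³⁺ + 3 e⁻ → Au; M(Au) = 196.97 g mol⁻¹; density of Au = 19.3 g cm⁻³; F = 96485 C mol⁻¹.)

5.66 μm

Q = I·t = 0.5690 × 3582.0 = 2038 C; n(e⁻) = 0.02112 mol.
n(Au) = n(e⁻)/3 = 0.007041 mol, so m = 0.007041 × 196.97 = 1.387 g.
Volume = m/ρ = 1.387 / 19.3 = 0.07186 cm³.
Thickness = V/A = 0.07186 / 127 = 5.66 × 10⁻⁴ cm = 5.66 μm.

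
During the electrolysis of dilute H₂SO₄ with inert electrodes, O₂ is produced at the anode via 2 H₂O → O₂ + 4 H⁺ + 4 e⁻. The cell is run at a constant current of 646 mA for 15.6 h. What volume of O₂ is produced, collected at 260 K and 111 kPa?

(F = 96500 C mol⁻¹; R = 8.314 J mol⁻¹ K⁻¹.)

1.83 L

Q = I·t = 0.6460 A × 56160 s = 36280 C.
n(e⁻) = Q/F = 36280 / 96500 = 0.3760 mol.
4 electrons are transferred per O₂ molecule, so n(O₂) = 0.3760 / 4 = 0.09399 mol.
V = nRT/P = (0.09399 × 8.314 × 260) / (111 × 10³ Pa) = 0.00183 m³ = 1.83 L.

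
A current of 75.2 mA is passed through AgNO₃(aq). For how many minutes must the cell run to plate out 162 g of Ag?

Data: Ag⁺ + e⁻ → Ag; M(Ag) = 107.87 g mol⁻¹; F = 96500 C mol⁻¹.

32100 min

n(Ag) = m/M = 162 / 107.87 = 1.502 mol.
Each Ag atom requires 1 electron, so n(e⁻) = 1 × 1.502 = 1.502 mol.
Q = n(e⁻)·F = 1.502 × 96500 = 144900 C.
t = Q/I = 144900 / 0.07520 A = 1927000 s = 32100 min.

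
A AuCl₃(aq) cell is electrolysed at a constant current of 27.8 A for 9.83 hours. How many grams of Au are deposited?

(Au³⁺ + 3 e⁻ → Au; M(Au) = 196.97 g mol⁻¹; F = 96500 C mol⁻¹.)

Q = I·t = 27.80 A × 35388 s = 983800 C.
n(e⁻) = Q/F = 983800 / 96500 = 10.19 mol.
Au³⁺ + 3 e⁻ → Au, so n(Au) = n(e⁻)/3 = 3.398 mol.
m = n·M = 3.398 × 196.97 = 669 g.

669 g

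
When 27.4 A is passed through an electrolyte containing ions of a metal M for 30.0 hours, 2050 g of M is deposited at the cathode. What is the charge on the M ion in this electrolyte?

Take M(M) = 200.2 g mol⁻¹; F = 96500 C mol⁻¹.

Q = I·t = 27.40 A × 108000 s = 2959000 C, so n(e⁻) = 2959000/96500 = 30.67 mol.
n(M) deposited = 2050 / 200.2 = 10.24 mol.
Electrons per atom = n(e⁻)/n(M) = 30.67 / 10.24 = 2.99 ≈ 3, so the ion is M³⁺.

+3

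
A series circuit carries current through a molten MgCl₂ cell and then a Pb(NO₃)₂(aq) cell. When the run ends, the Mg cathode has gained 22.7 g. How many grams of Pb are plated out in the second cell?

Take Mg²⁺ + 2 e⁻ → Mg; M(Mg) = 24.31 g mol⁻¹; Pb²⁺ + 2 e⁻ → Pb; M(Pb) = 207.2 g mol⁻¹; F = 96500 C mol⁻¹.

n(Mg) = 22.7 / 24.31 = 0.9338 mol.
Since Mg²⁺ + 2 e⁻ → Mg, n(e⁻) passed = 2 × 0.9338 = 1.868 mol.
Cells in series carry the same charge, so the same 1.868 mol of electrons passes through cell 2.
Pb²⁺ + 2 e⁻ → Pb, so n(Pb) = 1.868 / 2 = 0.9338 mol.
m(Pb) = 0.9338 × 207.2 = 193 g.

193 g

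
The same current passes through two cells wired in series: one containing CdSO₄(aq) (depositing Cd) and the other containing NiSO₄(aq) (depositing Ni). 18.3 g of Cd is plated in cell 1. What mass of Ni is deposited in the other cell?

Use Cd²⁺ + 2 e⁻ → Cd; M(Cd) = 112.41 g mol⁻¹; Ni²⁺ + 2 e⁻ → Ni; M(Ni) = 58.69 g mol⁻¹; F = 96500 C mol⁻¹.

9.55 g

n(Cd) = 18.3 / 112.41 = 0.1628 mol.
Since Cd²⁺ + 2 e⁻ → Cd, n(e⁻) passed = 2 × 0.1628 = 0.3256 mol.
Cells in series carry the same charge, so the same 0.3256 mol of electrons passes through cell 2.
Ni²⁺ + 2 e⁻ → Ni, so n(Ni) = 0.3256 / 2 = 0.1628 mol.
m(Ni) = 0.1628 × 58.69 = 9.55 g.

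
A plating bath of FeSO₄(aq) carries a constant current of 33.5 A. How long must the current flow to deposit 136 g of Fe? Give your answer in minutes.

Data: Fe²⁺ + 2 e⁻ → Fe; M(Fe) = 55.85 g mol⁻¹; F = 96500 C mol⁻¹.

234 min

n(Fe) = m/M = 136 / 55.85 = 2.435 mol.
Each Fe atom requires 2 electrons, so n(e⁻) = 2 × 2.435 = 4.870 mol.
Q = n(e⁻)·F = 4.870 × 96500 = 470000 C.
t = Q/I = 470000 / 33.50 A = 14030 s = 234 min.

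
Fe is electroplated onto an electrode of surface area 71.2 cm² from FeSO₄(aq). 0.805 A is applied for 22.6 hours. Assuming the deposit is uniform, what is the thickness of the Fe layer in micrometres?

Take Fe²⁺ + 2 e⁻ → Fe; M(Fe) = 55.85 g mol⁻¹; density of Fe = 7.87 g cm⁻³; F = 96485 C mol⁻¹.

Q = I·t = 0.8050 × 81360 = 65490 C; n(e⁻) = 0.6788 mol.
n(Fe) = n(e⁻)/2 = 0.3394 mol, so m = 0.3394 × 55.85 = 18.96 g.
Volume = m/ρ = 18.96 / 7.87 = 2.409 cm³.
Thickness = V/A = 2.409 / 71.2 = 0.0338 cm = 338 μm.

338 μm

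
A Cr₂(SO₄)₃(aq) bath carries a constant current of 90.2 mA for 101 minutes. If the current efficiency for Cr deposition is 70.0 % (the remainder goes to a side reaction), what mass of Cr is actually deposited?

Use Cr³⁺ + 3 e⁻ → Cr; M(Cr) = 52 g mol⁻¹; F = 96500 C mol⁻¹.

Q = I·t = 0.09020 × 6060.0 = 546.6 C.
n(e⁻) = 546.6/96500 = 0.005664 mol; theoretically n(Cr) = 0.005664/3 = 0.001888 mol, m_theo = 0.09818 g.
At 70.0 % efficiency, m_actual = 0.700 × 0.09818 = 0.0687 g.

0.0687 g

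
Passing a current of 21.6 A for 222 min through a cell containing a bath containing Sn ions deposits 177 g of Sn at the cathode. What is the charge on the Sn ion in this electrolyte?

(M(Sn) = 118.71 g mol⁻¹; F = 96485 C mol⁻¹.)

Q = I·t = 21.60 A × 13320 s = 287700 C, so n(e⁻) = 287700/96485 = 2.982 mol.
n(Sn) deposited = 177 / 118.71 = 1.491 mol.
Electrons per atom = n(e⁻)/n(Sn) = 2.982 / 1.491 = 2.00 ≈ 2, so the ion is Sn²⁺.

+2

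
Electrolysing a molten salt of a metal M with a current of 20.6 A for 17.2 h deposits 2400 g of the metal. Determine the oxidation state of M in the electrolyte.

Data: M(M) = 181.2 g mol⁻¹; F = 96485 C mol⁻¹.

Q = I·t = 20.60 A × 61920 s = 1276000 C, so n(e⁻) = 1276000/96485 = 13.22 mol.
n(M) deposited = 2400 / 181.2 = 13.25 mol.
Electrons per atom = n(e⁻)/n(M) = 13.22 / 13.25 = 0.998 ≈ 1, so the ion is M⁺.

+1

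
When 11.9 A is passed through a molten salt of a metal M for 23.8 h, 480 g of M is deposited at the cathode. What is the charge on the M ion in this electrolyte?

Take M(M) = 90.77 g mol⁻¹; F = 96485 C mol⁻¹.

+2

Q = I·t = 11.90 A × 85680 s = 1020000 C, so n(e⁻) = 1020000/96485 = 10.57 mol.
n(M) deposited = 480 / 90.77 = 5.288 mol.
Electrons per atom = n(e⁻)/n(M) = 10.57 / 5.288 = 2.00 ≈ 2, so the ion is M²⁺.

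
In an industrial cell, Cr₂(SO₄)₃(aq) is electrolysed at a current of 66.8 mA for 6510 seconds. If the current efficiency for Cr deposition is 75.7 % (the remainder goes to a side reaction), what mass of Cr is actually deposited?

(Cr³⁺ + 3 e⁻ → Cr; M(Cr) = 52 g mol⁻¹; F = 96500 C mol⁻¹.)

0.0591 g

Q = I·t = 0.06680 × 6510.0 = 434.9 C.
n(e⁻) = 434.9/96500 = 0.004506 mol; theoretically n(Cr) = 0.004506/3 = 0.001502 mol, m_theo = 0.07811 g.
At 75.7 % efficiency, m_actual = 0.757 × 0.07811 = 0.0591 g.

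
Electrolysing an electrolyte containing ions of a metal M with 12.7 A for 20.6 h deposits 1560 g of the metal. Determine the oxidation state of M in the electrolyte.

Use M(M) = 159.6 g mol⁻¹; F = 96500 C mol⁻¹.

+1

Q = I·t = 12.70 A × 74160 s = 941800 C, so n(e⁻) = 941800/96500 = 9.760 mol.
n(M) deposited = 1560 / 159.6 = 9.774 mol.
Electrons per atom = n(e⁻)/n(M) = 9.760 / 9.774 = 0.999 ≈ 1, so the ion is M⁺.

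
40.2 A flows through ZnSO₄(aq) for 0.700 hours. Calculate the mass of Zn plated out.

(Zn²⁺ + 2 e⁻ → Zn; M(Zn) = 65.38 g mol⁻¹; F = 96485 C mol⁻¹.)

34.3 g

Q = I·t = 40.20 A × 2520.0 s = 101300 C.
n(e⁻) = Q/F = 101300 / 96485 = 1.050 mol.
Zn²⁺ + 2 e⁻ → Zn, so n(Zn) = n(e⁻)/2 = 0.5250 mol.
m = n·M = 0.5250 × 65.38 = 34.3 g.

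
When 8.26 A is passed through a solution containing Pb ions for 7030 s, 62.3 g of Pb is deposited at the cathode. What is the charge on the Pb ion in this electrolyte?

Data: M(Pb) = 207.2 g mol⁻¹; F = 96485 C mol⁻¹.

Q = I·t = 8.260 A × 7030.0 s = 58070 C, so n(e⁻) = 58070/96485 = 0.6018 mol.
n(Pb) deposited = 62.3 / 207.2 = 0.3007 mol.
Electrons per atom = n(e⁻)/n(Pb) = 0.6018 / 0.3007 = 2.00 ≈ 2, so the ion is Pb²⁺.

+2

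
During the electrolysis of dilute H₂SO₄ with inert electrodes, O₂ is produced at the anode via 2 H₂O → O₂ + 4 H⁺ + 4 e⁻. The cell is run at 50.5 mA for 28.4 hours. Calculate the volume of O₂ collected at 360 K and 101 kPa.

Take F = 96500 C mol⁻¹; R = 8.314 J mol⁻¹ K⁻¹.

Q = I·t = 0.05050 A × 102240 s = 5163 C.
n(e⁻) = Q/F = 5163 / 96500 = 0.05350 mol.
4 electrons are transferred per O₂ molecule, so n(O₂) = 0.05350 / 4 = 0.01338 mol.
V = nRT/P = (0.01338 × 8.314 × 360) / (101 × 10³ Pa) = 3.96 × 10⁻⁴ m³ = 0.396 L.

0.396 L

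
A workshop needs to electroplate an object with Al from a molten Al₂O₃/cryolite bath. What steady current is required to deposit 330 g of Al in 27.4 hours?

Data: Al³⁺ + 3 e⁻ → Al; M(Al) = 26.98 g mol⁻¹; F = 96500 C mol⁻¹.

n(Al) = 330 / 26.98 = 12.23 mol.
n(e⁻) = 3 × 12.23 = 36.69 mol.
Q = n(e⁻)·F = 36.69 × 96500 = 3541000 C.
I = Q/t = 3541000 / 98640 s = 35.9 A.

35.9 A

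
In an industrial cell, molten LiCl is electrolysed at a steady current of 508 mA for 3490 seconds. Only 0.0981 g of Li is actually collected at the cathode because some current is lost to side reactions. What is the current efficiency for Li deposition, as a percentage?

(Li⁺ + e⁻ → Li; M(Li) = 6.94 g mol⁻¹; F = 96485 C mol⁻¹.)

Q = I·t = 0.5080 × 3490.0 = 1773 C; n(e⁻) = 1773/96485 = 0.01838 mol.
Theoretical n(Li) = n(e⁻)/1 = 0.01838 mol, i.e. m_theo = 0.01838 × 6.94 = 0.1275 g.
Efficiency = m_actual / m_theo = 0.0981 / 0.1275 = 76.9 %.

76.9 %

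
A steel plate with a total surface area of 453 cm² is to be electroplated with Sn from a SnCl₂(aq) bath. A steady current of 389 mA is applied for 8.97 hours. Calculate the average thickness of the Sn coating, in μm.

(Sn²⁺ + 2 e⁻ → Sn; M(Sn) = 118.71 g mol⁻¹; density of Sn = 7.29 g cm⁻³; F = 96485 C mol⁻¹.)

23.4 μm

Q = I·t = 0.3890 × 32292 = 12560 C; n(e⁻) = 0.1302 mol.
n(Sn) = n(e⁻)/2 = 0.06510 mol, so m = 0.06510 × 118.71 = 7.728 g.
Volume = m/ρ = 7.728 / 7.29 = 1.060 cm³.
Thickness = V/A = 1.060 / 453 = 0.00234 cm = 23.4 μm.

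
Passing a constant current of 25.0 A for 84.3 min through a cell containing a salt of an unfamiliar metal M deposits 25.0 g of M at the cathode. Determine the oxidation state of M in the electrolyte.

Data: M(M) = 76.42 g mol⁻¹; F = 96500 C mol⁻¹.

+4

Q = I·t = 25.00 A × 5058.0 s = 126400 C, so n(e⁻) = 126400/96500 = 1.310 mol.
n(M) deposited = 25.0 / 76.42 = 0.3271 mol.
Electrons per atom = n(e⁻)/n(M) = 1.310 / 0.3271 = 4.01 ≈ 4, so the ion is M⁴⁺.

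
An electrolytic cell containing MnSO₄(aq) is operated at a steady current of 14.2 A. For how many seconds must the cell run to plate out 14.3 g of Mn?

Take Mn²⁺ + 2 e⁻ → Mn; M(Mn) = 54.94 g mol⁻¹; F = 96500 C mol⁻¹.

3540 s

n(Mn) = m/M = 14.3 / 54.94 = 0.2603 mol.
Each Mn atom requires 2 electrons, so n(e⁻) = 2 × 0.2603 = 0.5206 mol.
Q = n(e⁻)·F = 0.5206 × 96500 = 50230 C.
t = Q/I = 50230 / 14.20 A = 3538 s.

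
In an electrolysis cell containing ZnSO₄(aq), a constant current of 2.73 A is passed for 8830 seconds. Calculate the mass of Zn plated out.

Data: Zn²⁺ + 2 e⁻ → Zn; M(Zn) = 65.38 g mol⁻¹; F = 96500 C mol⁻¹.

Q = I·t = 2.730 A × 8830.0 s = 24110 C.
n(e⁻) = Q/F = 24110 / 96500 = 0.2498 mol.
Zn²⁺ + 2 e⁻ → Zn, so n(Zn) = n(e⁻)/2 = 0.1249 mol.
m = n·M = 0.1249 × 65.38 = 8.17 g.

8.17 g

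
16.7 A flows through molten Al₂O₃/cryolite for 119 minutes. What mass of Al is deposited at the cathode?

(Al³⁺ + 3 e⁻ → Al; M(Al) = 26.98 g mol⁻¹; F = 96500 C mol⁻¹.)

Q = I·t = 16.70 A × 7140.0 s = 119200 C.
n(e⁻) = Q/F = 119200 / 96500 = 1.236 mol.
Al³⁺ + 3 e⁻ → Al, so n(Al) = n(e⁻)/3 = 0.4119 mol.
m = n·M = 0.4119 × 26.98 = 11.1 g.

11.1 g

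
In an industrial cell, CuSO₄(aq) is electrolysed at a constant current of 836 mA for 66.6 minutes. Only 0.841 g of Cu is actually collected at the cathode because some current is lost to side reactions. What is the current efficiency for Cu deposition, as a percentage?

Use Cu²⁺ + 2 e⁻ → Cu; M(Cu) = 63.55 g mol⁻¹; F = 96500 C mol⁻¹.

Q = I·t = 0.8360 × 3996.0 = 3341 C; n(e⁻) = 3341/96500 = 0.03462 mol.
Theoretical n(Cu) = n(e⁻)/2 = 0.01731 mol, i.e. m_theo = 0.01731 × 63.55 = 1.100 g.
Efficiency = m_actual / m_theo = 0.841 / 1.100 = 76.5 %.

76.5 %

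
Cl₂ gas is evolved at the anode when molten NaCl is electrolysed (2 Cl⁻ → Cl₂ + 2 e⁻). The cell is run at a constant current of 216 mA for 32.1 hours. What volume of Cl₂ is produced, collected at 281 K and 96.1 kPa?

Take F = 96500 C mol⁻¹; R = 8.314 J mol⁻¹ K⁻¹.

3.14 L

Q = I·t = 0.2160 A × 115560 s = 24960 C.
n(e⁻) = Q/F = 24960 / 96500 = 0.2587 mol.
2 electrons are transferred per Cl₂ molecule, so n(Cl₂) = 0.2587 / 2 = 0.1293 mol.
V = nRT/P = (0.1293 × 8.314 × 281) / (96.1 × 10³ Pa) = 0.00314 m³ = 3.14 L.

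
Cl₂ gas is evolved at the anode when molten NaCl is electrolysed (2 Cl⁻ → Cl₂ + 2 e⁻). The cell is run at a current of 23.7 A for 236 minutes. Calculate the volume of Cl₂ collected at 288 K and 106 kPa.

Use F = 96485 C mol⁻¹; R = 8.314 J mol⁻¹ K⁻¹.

39.3 L

Q = I·t = 23.70 A × 14160 s = 335600 C.
n(e⁻) = Q/F = 335600 / 96485 = 3.478 mol.
2 electrons are transferred per Cl₂ molecule, so n(Cl₂) = 3.478 / 2 = 1.739 mol.
V = nRT/P = (1.739 × 8.314 × 288) / (106 × 10³ Pa) = 0.0393 m³ = 39.3 L.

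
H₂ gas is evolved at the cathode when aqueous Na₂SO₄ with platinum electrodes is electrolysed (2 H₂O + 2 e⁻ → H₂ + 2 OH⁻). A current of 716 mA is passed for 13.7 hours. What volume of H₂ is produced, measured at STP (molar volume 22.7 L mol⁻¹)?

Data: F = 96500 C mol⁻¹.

4.15 L

Q = I·t = 0.7160 A × 49320 s = 35310 C.
n(e⁻) = Q/F = 35310 / 96500 = 0.3659 mol.
2 electrons are transferred per H₂ molecule, so n(H₂) = 0.3659 / 2 = 0.1830 mol.
V = n × V_m = 0.1830 × 22.7 = 4.15 L.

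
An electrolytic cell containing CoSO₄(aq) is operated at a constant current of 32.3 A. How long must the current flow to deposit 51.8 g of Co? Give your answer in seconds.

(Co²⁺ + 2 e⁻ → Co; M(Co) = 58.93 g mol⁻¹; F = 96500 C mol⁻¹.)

5250 s

n(Co) = m/M = 51.8 / 58.93 = 0.8790 mol.
Each Co atom requires 2 electrons, so n(e⁻) = 2 × 0.8790 = 1.758 mol.
Q = n(e⁻)·F = 1.758 × 96500 = 169600 C.
t = Q/I = 169600 / 32.30 A = 5252 s.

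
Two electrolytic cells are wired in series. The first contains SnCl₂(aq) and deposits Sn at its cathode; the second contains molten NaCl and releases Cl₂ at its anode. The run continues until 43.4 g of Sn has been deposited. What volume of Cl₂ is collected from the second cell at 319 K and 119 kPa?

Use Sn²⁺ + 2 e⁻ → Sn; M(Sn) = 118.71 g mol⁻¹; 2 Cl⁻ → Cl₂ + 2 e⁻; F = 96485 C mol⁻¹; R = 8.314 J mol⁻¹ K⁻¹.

n(Sn) = 43.4 / 118.71 = 0.3656 mol, so n(e⁻) = 2 × 0.3656 = 0.7312 mol.
The cells are in series, so the same 0.7312 mol of electrons passes through the second cell.
2 Cl⁻ → Cl₂ + 2 e⁻ — 2 mol e⁻ per mol Cl₂, so n(Cl₂) = 0.7312/2 = 0.3656 mol.
V = nRT/P = (0.3656 × 8.314 × 319) / (119 × 10³) = 0.00815 m³ = 8.15 L.

8.15 L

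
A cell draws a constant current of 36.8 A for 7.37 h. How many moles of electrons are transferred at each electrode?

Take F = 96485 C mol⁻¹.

Q = I·t = 36.80 A × 26532 s = 976400 C.
n(e⁻) = Q/F = 976400 / 96485 = 10.1 mol.

10.1 mol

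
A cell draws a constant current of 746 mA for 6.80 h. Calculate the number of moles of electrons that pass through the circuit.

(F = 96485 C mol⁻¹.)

0.189 mol

Q = I·t = 0.7460 A × 24480 s = 18260 C.
n(e⁻) = Q/F = 18260 / 96485 = 0.189 mol.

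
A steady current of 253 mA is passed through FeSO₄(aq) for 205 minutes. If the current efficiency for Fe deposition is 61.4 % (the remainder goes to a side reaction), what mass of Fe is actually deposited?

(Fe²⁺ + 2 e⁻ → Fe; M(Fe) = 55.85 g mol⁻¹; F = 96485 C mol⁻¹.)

Q = I·t = 0.2530 × 12300 = 3112 C.
n(e⁻) = 3112/96485 = 0.03225 mol; theoretically n(Fe) = 0.03225/2 = 0.01613 mol, m_theo = 0.9007 g.
At 61.4 % efficiency, m_actual = 0.614 × 0.9007 = 0.553 g.

0.553 g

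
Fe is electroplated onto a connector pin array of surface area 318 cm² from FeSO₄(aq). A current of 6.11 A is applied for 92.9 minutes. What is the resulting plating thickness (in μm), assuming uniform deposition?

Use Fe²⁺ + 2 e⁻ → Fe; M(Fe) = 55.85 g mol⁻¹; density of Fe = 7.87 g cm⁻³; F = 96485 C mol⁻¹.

39.4 μm

Q = I·t = 6.110 × 5574.0 = 34060 C; n(e⁻) = 0.3530 mol.
n(Fe) = n(e⁻)/2 = 0.1765 mol, so m = 0.1765 × 55.85 = 9.857 g.
Volume = m/ρ = 9.857 / 7.87 = 1.252 cm³.
Thickness = V/A = 1.252 / 318 = 0.00394 cm = 39.4 μm.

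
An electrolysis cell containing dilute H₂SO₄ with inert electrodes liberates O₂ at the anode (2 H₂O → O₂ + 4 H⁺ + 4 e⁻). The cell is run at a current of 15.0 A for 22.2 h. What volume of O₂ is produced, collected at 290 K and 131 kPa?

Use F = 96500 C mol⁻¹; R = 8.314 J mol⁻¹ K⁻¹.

Q = I·t = 15.00 A × 79920 s = 1199000 C.
n(e⁻) = Q/F = 1199000 / 96500 = 12.42 mol.
4 electrons are transferred per O₂ molecule, so n(O₂) = 12.42 / 4 = 3.106 mol.
V = nRT/P = (3.106 × 8.314 × 290) / (131 × 10³ Pa) = 0.0572 m³ = 57.2 L.

57.2 L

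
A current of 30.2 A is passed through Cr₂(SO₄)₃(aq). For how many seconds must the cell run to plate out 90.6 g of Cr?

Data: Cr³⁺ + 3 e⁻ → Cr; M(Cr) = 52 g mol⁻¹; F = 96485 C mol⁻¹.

16700 s

n(Cr) = m/M = 90.6 / 52 = 1.742 mol.
Each Cr atom requires 3 electrons, so n(e⁻) = 3 × 1.742 = 5.227 mol.
Q = n(e⁻)·F = 5.227 × 96485 = 504300 C.
t = Q/I = 504300 / 30.20 A = 16700 s.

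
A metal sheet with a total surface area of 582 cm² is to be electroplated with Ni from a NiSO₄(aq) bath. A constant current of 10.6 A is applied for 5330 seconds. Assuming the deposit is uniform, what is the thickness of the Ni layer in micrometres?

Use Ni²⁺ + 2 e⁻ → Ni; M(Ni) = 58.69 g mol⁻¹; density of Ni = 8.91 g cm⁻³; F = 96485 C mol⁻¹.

33.1 μm

Q = I·t = 10.60 × 5330.0 = 56500 C; n(e⁻) = 0.5856 mol.
n(Ni) = n(e⁻)/2 = 0.2928 mol, so m = 0.2928 × 58.69 = 17.18 g.
Volume = m/ρ = 17.18 / 8.91 = 1.929 cm³.
Thickness = V/A = 1.929 / 582 = 0.00331 cm = 33.1 μm.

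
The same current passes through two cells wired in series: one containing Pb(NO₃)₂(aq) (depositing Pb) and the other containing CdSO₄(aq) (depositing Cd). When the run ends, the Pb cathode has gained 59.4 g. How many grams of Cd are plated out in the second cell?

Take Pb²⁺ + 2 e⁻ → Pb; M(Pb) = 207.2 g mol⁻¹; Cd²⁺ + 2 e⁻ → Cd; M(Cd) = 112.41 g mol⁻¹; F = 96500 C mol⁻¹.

32.2 g

n(Pb) = 59.4 / 207.2 = 0.2867 mol.
Since Pb²⁺ + 2 e⁻ → Pb, n(e⁻) passed = 2 × 0.2867 = 0.5734 mol.
Cells in series carry the same charge, so the same 0.5734 mol of electrons passes through cell 2.
Cd²⁺ + 2 e⁻ → Cd, so n(Cd) = 0.5734 / 2 = 0.2867 mol.
m(Cd) = 0.2867 × 112.41 = 32.2 g.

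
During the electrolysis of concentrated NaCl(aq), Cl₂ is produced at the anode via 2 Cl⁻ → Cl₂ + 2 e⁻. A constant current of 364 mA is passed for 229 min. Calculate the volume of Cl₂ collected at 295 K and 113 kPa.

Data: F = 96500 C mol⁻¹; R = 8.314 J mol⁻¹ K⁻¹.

0.562 L

Q = I·t = 0.3640 A × 13740 s = 5001 C.
n(e⁻) = Q/F = 5001 / 96500 = 0.05183 mol.
2 electrons are transferred per Cl₂ molecule, so n(Cl₂) = 0.05183 / 2 = 0.02591 mol.
V = nRT/P = (0.02591 × 8.314 × 295) / (113 × 10³ Pa) = 5.62 × 10⁻⁴ m³ = 0.562 L.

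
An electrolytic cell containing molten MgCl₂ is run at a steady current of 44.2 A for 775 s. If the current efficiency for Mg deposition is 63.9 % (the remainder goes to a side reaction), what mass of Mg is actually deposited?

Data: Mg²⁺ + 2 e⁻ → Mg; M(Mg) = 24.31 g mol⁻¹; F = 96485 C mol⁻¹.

Q = I·t = 44.20 × 775.00 = 34260 C.
n(e⁻) = 34260/96485 = 0.3550 mol; theoretically n(Mg) = 0.3550/2 = 0.1775 mol, m_theo = 4.315 g.
At 63.9 % efficiency, m_actual = 0.639 × 4.315 = 2.76 g.

2.76 g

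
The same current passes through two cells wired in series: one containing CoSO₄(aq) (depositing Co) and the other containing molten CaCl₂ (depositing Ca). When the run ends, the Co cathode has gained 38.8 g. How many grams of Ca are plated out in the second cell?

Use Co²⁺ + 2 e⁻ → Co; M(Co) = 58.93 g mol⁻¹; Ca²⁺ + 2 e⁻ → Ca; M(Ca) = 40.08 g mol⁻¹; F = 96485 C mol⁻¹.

26.4 g

n(Co) = 38.8 / 58.93 = 0.6584 mol.
Since Co²⁺ + 2 e⁻ → Co, n(e⁻) passed = 2 × 0.6584 = 1.317 mol.
Cells in series carry the same charge, so the same 1.317 mol of electrons passes through cell 2.
Ca²⁺ + 2 e⁻ → Ca, so n(Ca) = 1.317 / 2 = 0.6584 mol.
m(Ca) = 0.6584 × 40.08 = 26.4 g.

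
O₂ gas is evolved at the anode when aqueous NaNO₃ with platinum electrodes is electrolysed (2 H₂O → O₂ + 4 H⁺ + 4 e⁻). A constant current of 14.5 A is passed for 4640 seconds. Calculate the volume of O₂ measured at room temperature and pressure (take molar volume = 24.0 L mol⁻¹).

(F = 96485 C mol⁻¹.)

4.18 L

Q = I·t = 14.50 A × 4640.0 s = 67280 C.
n(e⁻) = Q/F = 67280 / 96485 = 0.6973 mol.
4 electrons are transferred per O₂ molecule, so n(O₂) = 0.6973 / 4 = 0.1743 mol.
V = n × V_m = 0.1743 × 24.0 = 4.18 L.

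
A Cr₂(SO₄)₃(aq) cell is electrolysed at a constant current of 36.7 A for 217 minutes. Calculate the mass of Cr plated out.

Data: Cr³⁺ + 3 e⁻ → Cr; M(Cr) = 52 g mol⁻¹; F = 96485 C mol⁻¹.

Q = I·t = 36.70 A × 13020 s = 477800 C.
n(e⁻) = Q/F = 477800 / 96485 = 4.952 mol.
Cr³⁺ + 3 e⁻ → Cr, so n(Cr) = n(e⁻)/3 = 1.651 mol.
m = n·M = 1.651 × 52 = 85.8 g.

85.8 g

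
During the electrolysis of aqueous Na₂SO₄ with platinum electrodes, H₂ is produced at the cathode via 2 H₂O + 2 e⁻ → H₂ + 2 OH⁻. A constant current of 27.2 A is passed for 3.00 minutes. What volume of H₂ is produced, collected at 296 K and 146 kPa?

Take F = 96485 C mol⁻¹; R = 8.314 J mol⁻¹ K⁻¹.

0.428 L

Q = I·t = 27.20 A × 180.00 s = 4896 C.
n(e⁻) = Q/F = 4896 / 96485 = 0.05074 mol.
2 electrons are transferred per H₂ molecule, so n(H₂) = 0.05074 / 2 = 0.02537 mol.
V = nRT/P = (0.02537 × 8.314 × 296) / (146 × 10³ Pa) = 4.28 × 10⁻⁴ m³ = 0.428 L.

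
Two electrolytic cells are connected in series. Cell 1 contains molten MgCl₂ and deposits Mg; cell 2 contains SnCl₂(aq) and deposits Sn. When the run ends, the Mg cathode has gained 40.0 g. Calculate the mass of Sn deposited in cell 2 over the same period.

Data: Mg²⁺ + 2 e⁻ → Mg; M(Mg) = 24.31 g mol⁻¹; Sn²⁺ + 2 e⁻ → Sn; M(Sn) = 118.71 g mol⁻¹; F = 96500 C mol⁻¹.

n(Mg) = 40.0 / 24.31 = 1.645 mol.
Since Mg²⁺ + 2 e⁻ → Mg, n(e⁻) passed = 2 × 1.645 = 3.291 mol.
Cells in series carry the same charge, so the same 3.291 mol of electrons passes through cell 2.
Sn²⁺ + 2 e⁻ → Sn, so n(Sn) = 3.291 / 2 = 1.645 mol.
m(Sn) = 1.645 × 118.71 = 195 g.

195 g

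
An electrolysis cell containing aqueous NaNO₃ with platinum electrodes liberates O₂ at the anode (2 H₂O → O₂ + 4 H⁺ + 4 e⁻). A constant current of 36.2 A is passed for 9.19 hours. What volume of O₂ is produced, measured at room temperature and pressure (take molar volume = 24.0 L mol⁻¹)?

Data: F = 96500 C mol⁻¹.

74.5 L

Q = I·t = 36.20 A × 33084 s = 1198000 C.
n(e⁻) = Q/F = 1198000 / 96500 = 12.41 mol.
4 electrons are transferred per O₂ molecule, so n(O₂) = 12.41 / 4 = 3.103 mol.
V = n × V_m = 3.103 × 24.0 = 74.5 L.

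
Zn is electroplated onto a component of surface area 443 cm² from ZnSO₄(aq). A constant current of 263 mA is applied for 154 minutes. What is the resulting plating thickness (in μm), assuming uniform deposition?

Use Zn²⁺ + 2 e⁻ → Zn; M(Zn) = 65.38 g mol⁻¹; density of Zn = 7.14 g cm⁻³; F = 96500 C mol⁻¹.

2.60 μm

Q = I·t = 0.2630 × 9240.0 = 2430 C; n(e⁻) = 0.02518 mol.
n(Zn) = n(e⁻)/2 = 0.01259 mol, so m = 0.01259 × 65.38 = 0.8232 g.
Volume = m/ρ = 0.8232 / 7.14 = 0.1153 cm³.
Thickness = V/A = 0.1153 / 443 = 2.60 × 10⁻⁴ cm = 2.60 μm.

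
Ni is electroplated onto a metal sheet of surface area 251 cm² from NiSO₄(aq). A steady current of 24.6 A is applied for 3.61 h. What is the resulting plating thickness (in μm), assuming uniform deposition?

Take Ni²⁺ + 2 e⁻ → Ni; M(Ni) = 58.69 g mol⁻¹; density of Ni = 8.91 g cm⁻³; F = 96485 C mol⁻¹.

Q = I·t = 24.60 × 12996 = 319700 C; n(e⁻) = 3.313 mol.
n(Ni) = n(e⁻)/2 = 1.657 mol, so m = 1.657 × 58.69 = 97.23 g.
Volume = m/ρ = 97.23 / 8.91 = 10.91 cm³.
Thickness = V/A = 10.91 / 251 = 0.0435 cm = 435 μm.

435 μm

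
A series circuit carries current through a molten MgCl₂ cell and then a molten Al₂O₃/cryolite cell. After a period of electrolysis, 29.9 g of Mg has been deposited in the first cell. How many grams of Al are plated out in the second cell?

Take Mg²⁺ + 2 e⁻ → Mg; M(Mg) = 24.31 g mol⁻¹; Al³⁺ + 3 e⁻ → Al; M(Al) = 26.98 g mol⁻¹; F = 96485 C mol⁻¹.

22.1 g

n(Mg) = 29.9 / 24.31 = 1.230 mol.
Since Mg²⁺ + 2 e⁻ → Mg, n(e⁻) passed = 2 × 1.230 = 2.460 mol.
Cells in series carry the same charge, so the same 2.460 mol of electrons passes through cell 2.
Al³⁺ + 3 e⁻ → Al, so n(Al) = 2.460 / 3 = 0.8200 mol.
m(Al) = 0.8200 × 26.98 = 22.1 g.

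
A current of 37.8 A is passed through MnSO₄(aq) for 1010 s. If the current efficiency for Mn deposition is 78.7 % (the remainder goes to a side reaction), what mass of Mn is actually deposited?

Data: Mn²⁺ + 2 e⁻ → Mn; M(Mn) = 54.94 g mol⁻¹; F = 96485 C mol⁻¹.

8.55 g

Q = I·t = 37.80 × 1010.0 = 38180 C.
n(e⁻) = 38180/96485 = 0.3957 mol; theoretically n(Mn) = 0.3957/2 = 0.1978 mol, m_theo = 10.87 g.
At 78.7 % efficiency, m_actual = 0.787 × 10.87 = 8.55 g.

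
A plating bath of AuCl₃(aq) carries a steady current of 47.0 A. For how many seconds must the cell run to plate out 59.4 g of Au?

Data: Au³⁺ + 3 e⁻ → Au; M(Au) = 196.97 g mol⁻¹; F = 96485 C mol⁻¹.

n(Au) = m/M = 59.4 / 196.97 = 0.3016 mol.
Each Au atom requires 3 electrons, so n(e⁻) = 3 × 0.3016 = 0.9047 mol.
Q = n(e⁻)·F = 0.9047 × 96485 = 87290 C.
t = Q/I = 87290 / 47.00 A = 1857 s.

1860 s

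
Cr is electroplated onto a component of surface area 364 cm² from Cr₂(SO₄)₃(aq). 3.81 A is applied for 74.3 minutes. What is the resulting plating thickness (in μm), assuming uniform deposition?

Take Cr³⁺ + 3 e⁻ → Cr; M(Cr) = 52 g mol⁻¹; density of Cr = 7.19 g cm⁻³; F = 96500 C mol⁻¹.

11.7 μm

Q = I·t = 3.810 × 4458.0 = 16980 C; n(e⁻) = 0.1760 mol.
n(Cr) = n(e⁻)/3 = 0.05867 mol, so m = 0.05867 × 52 = 3.051 g.
Volume = m/ρ = 3.051 / 7.19 = 0.4243 cm³.
Thickness = V/A = 0.4243 / 364 = 0.00117 cm = 11.7 μm.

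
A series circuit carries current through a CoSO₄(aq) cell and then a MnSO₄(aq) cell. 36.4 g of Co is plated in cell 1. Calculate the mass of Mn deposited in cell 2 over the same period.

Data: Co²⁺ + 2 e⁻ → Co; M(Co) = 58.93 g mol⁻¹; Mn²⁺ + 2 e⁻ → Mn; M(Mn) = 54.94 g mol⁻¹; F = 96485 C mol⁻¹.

n(Co) = 36.4 / 58.93 = 0.6177 mol.
Since Co²⁺ + 2 e⁻ → Co, n(e⁻) passed = 2 × 0.6177 = 1.235 mol.
Cells in series carry the same charge, so the same 1.235 mol of electrons passes through cell 2.
Mn²⁺ + 2 e⁻ → Mn, so n(Mn) = 1.235 / 2 = 0.6177 mol.
m(Mn) = 0.6177 × 54.94 = 33.9 g.

33.9 g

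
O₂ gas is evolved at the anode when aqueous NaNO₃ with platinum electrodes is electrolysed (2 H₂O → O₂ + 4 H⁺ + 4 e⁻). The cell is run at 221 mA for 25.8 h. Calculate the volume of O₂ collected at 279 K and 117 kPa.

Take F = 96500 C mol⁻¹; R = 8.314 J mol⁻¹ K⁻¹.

Q = I·t = 0.2210 A × 92880 s = 20530 C.
n(e⁻) = Q/F = 20530 / 96500 = 0.2127 mol.
4 electrons are transferred per O₂ molecule, so n(O₂) = 0.2127 / 4 = 0.05318 mol.
V = nRT/P = (0.05318 × 8.314 × 279) / (117 × 10³ Pa) = 0.00105 m³ = 1.05 L.

1.05 L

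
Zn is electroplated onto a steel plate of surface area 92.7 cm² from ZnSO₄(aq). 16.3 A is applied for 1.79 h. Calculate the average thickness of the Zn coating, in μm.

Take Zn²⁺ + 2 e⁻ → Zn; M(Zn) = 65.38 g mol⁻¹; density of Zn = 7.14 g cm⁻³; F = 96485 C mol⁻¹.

538 μm

Q = I·t = 16.30 × 6444.0 = 105000 C; n(e⁻) = 1.089 mol.
n(Zn) = n(e⁻)/2 = 0.5443 mol, so m = 0.5443 × 65.38 = 35.59 g.
Volume = m/ρ = 35.59 / 7.14 = 4.984 cm³.
Thickness = V/A = 4.984 / 92.7 = 0.0538 cm = 538 μm.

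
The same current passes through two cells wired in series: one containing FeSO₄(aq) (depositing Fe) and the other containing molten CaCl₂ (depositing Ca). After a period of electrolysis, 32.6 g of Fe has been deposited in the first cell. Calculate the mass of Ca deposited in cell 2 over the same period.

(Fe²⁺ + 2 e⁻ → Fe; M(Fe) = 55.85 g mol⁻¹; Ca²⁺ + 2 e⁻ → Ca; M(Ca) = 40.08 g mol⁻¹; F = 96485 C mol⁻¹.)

n(Fe) = 32.6 / 55.85 = 0.5837 mol.
Since Fe²⁺ + 2 e⁻ → Fe, n(e⁻) passed = 2 × 0.5837 = 1.167 mol.
Cells in series carry the same charge, so the same 1.167 mol of electrons passes through cell 2.
Ca²⁺ + 2 e⁻ → Ca, so n(Ca) = 1.167 / 2 = 0.5837 mol.
m(Ca) = 0.5837 × 40.08 = 23.4 g.

23.4 g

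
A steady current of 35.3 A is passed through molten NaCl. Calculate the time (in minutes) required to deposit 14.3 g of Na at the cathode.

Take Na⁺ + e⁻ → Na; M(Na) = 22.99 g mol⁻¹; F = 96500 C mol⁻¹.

28.3 min

n(Na) = m/M = 14.3 / 22.99 = 0.6220 mol.
Each Na atom requires 1 electron, so n(e⁻) = 1 × 0.6220 = 0.6220 mol.
Q = n(e⁻)·F = 0.6220 × 96500 = 60020 C.
t = Q/I = 60020 / 35.30 A = 1700 s = 28.3 min.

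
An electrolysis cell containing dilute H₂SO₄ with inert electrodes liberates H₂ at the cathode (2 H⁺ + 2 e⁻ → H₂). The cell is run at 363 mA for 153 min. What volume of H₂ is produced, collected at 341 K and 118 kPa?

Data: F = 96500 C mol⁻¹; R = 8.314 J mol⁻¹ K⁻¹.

Q = I·t = 0.3630 A × 9180.0 s = 3332 C.
n(e⁻) = Q/F = 3332 / 96500 = 0.03453 mol.
2 electrons are transferred per H₂ molecule, so n(H₂) = 0.03453 / 2 = 0.01727 mol.
V = nRT/P = (0.01727 × 8.314 × 341) / (118 × 10³ Pa) = 4.15 × 10⁻⁴ m³ = 0.415 L.

0.415 L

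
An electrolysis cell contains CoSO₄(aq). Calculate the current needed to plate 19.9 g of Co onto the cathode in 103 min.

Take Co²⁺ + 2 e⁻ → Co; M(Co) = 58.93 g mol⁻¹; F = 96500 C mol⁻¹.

10.5 A

n(Co) = 19.9 / 58.93 = 0.3377 mol.
n(e⁻) = 2 × 0.3377 = 0.6754 mol.
Q = n(e⁻)·F = 0.6754 × 96500 = 65170 C.
I = Q/t = 65170 / 6180.0 s = 10.5 A.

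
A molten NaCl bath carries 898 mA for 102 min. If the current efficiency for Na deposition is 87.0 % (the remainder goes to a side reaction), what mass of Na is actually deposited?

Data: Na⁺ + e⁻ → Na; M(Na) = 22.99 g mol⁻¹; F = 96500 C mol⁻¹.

1.14 g

Q = I·t = 0.8980 × 6120.0 = 5496 C.
n(e⁻) = 5496/96500 = 0.05695 mol; theoretically n(Na) = 0.05695/1 = 0.05695 mol, m_theo = 1.309 g.
At 87.0 % efficiency, m_actual = 0.870 × 1.309 = 1.14 g.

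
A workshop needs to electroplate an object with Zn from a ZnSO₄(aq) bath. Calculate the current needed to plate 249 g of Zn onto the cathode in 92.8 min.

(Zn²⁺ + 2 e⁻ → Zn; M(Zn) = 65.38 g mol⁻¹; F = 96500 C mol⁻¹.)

n(Zn) = 249 / 65.38 = 3.809 mol.
n(e⁻) = 2 × 3.809 = 7.617 mol.
Q = n(e⁻)·F = 7.617 × 96500 = 735000 C.
I = Q/t = 735000 / 5568.0 s = 132 A.

132 A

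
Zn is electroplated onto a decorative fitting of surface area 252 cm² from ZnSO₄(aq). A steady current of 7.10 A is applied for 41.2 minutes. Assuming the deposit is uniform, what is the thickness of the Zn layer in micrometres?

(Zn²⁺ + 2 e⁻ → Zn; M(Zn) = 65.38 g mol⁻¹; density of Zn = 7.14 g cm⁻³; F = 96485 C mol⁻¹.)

Q = I·t = 7.100 × 2472.0 = 17550 C; n(e⁻) = 0.1819 mol.
n(Zn) = n(e⁻)/2 = 0.09095 mol, so m = 0.09095 × 65.38 = 5.947 g.
Volume = m/ρ = 5.947 / 7.14 = 0.8328 cm³.
Thickness = V/A = 0.8328 / 252 = 0.00330 cm = 33.0 μm.

33.0 μm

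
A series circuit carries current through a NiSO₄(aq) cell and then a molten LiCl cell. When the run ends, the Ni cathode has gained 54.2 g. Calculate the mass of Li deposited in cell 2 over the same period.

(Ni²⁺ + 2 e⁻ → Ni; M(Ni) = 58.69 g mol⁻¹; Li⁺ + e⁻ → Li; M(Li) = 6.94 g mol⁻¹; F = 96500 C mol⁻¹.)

12.8 g

n(Ni) = 54.2 / 58.69 = 0.9235 mol.
Since Ni²⁺ + 2 e⁻ → Ni, n(e⁻) passed = 2 × 0.9235 = 1.847 mol.
Cells in series carry the same charge, so the same 1.847 mol of electrons passes through cell 2.
Li⁺ + e⁻ → Li, so n(Li) = 1.847 / 1 = 1.847 mol.
m(Li) = 1.847 × 6.94 = 12.8 g.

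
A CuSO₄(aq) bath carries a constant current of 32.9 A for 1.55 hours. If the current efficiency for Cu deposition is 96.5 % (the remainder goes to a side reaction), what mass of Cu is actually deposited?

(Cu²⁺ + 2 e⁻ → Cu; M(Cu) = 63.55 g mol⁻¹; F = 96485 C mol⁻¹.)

Q = I·t = 32.90 × 5580.0 = 183600 C.
n(e⁻) = 183600/96485 = 1.903 mol; theoretically n(Cu) = 1.903/2 = 0.9513 mol, m_theo = 60.46 g.
At 96.5 % efficiency, m_actual = 0.965 × 60.46 = 58.3 g.

58.3 g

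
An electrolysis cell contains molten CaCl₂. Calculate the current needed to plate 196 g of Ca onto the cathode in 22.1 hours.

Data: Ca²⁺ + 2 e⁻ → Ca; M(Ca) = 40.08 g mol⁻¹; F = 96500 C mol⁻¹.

n(Ca) = 196 / 40.08 = 4.890 mol.
n(e⁻) = 2 × 4.890 = 9.780 mol.
Q = n(e⁻)·F = 9.780 × 96500 = 943800 C.
I = Q/t = 943800 / 79560 s = 11.9 A.

11.9 A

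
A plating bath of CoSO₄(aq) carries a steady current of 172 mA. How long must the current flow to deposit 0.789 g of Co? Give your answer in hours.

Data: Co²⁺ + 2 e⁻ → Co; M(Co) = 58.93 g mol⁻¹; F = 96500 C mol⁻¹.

4.17 h

n(Co) = m/M = 0.789 / 58.93 = 0.01339 mol.
Each Co atom requires 2 electrons, so n(e⁻) = 2 × 0.01339 = 0.02678 mol.
Q = n(e⁻)·F = 0.02678 × 96500 = 2584 C.
t = Q/I = 2584 / 0.1720 A = 15020 s = 4.17 h.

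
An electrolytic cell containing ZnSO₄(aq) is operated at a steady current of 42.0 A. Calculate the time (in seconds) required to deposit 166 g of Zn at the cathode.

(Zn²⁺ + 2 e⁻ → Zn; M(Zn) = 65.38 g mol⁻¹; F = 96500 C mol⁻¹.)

n(Zn) = m/M = 166 / 65.38 = 2.539 mol.
Each Zn atom requires 2 electrons, so n(e⁻) = 2 × 2.539 = 5.078 mol.
Q = n(e⁻)·F = 5.078 × 96500 = 490000 C.
t = Q/I = 490000 / 42.00 A = 11670 s.

11700 s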